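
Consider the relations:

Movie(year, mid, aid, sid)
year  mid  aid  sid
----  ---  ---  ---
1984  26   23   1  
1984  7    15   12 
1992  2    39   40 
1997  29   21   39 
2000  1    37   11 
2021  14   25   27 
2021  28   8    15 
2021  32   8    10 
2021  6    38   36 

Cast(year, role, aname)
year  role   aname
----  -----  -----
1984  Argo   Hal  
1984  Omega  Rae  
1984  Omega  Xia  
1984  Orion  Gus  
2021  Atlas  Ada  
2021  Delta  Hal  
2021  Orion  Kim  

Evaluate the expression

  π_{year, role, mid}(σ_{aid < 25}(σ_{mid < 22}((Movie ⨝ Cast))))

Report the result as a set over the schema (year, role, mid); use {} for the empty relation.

Movie ⋈ Cast (natural join on year): {(1984, 26, 23, 1, Argo, Hal), (1984, 26, 23, 1, Omega, Rae), (1984, 26, 23, 1, Omega, Xia), (1984, 26, 23, 1, Orion, Gus), (1984, 7, 15, 12, Argo, Hal), (1984, 7, 15, 12, Omega, Rae), (1984, 7, 15, 12, Omega, Xia), (1984, 7, 15, 12, Orion, Gus), (2021, 14, 25, 27, Atlas, Ada), (2021, 14, 25, 27, Delta, Hal), (2021, 14, 25, 27, Orion, Kim), (2021, 28, 8, 15, Atlas, Ada), (2021, 28, 8, 15, Delta, Hal), (2021, 28, 8, 15, Orion, Kim), (2021, 32, 8, 10, Atlas, Ada), (2021, 32, 8, 10, Delta, Hal), (2021, 32, 8, 10, Orion, Kim), (2021, 6, 38, 36, Atlas, Ada), (2021, 6, 38, 36, Delta, Hal), (2021, 6, 38, 36, Orion, Kim)}
σ[mid < 22]: keep tuples satisfying mid < 22 → {(1984, 7, 15, 12, Argo, Hal), (1984, 7, 15, 12, Omega, Rae), (1984, 7, 15, 12, Omega, Xia), (1984, 7, 15, 12, Orion, Gus), (2021, 14, 25, 27, Atlas, Ada), (2021, 14, 25, 27, Delta, Hal), (2021, 14, 25, 27, Orion, Kim), (2021, 6, 38, 36, Atlas, Ada), (2021, 6, 38, 36, Delta, Hal), (2021, 6, 38, 36, Orion, Kim)}
σ[aid < 25]: keep tuples satisfying aid < 25 → {(1984, 7, 15, 12, Argo, Hal), (1984, 7, 15, 12, Omega, Rae), (1984, 7, 15, 12, Omega, Xia), (1984, 7, 15, 12, Orion, Gus)}
Keep only column(s) year, role, mid (1 duplicate(s) eliminated): {(1984, Argo, 7), (1984, Omega, 7), (1984, Orion, 7)}

{(1984, Argo, 7), (1984, Omega, 7), (1984, Orion, 7)}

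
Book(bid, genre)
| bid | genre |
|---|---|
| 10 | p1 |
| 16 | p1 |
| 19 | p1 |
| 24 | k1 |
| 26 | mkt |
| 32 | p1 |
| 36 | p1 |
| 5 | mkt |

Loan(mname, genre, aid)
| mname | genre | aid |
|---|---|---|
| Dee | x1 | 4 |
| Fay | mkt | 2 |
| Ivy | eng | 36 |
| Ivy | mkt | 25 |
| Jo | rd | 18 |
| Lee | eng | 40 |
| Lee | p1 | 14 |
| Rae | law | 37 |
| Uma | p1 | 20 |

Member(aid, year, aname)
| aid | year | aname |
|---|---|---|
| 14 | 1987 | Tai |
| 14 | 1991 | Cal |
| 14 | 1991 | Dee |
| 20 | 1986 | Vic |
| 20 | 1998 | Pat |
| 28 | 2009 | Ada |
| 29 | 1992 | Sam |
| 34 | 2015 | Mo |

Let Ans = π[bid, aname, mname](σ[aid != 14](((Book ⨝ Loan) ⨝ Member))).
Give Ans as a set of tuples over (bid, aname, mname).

{(10, Pat, Uma), (10, Vic, Uma), (16, Pat, Uma), (16, Vic, Uma), (19, Pat, Uma), (19, Vic, Uma), (32, Pat, Uma), (32, Vic, Uma), (36, Pat, Uma), (36, Vic, Uma)}

Joining Book and Loan on genre yields {(10, p1, Lee, 14), (10, p1, Uma, 20), (16, p1, Lee, 14), (16, p1, Uma, 20), (19, p1, Lee, 14), (19, p1, Uma, 20), (26, mkt, Fay, 2), (26, mkt, Ivy, 25), (32, p1, Lee, 14), (32, p1, Uma, 20), (36, p1, Lee, 14), (36, p1, Uma, 20), (5, mkt, Fay, 2), (5, mkt, Ivy, 25)}.
Joining (Book ⨝ Loan) and Member on aid yields {(10, p1, Lee, 14, 1987, Tai), (10, p1, Lee, 14, 1991, Cal), (10, p1, Lee, 14, 1991, Dee), (10, p1, Uma, 20, 1986, Vic), (10, p1, Uma, 20, 1998, Pat), (16, p1, Lee, 14, 1987, Tai), (16, p1, Lee, 14, 1991, Cal), (16, p1, Lee, 14, 1991, Dee), (16, p1, Uma, 20, 1986, Vic), (16, p1, Uma, 20, 1998, Pat), (19, p1, Lee, 14, 1987, Tai), (19, p1, Lee, 14, 1991, Cal), (19, p1, Lee, 14, 1991, Dee), (19, p1, Uma, 20, 1986, Vic), (19, p1, Uma, 20, 1998, Pat), (32, p1, Lee, 14, 1987, Tai), (32, p1, Lee, 14, 1991, Cal), (32, p1, Lee, 14, 1991, Dee), (32, p1, Uma, 20, 1986, Vic), (32, p1, Uma, 20, 1998, Pat), (36, p1, Lee, 14, 1987, Tai), (36, p1, Lee, 14, 1991, Cal), (36, p1, Lee, 14, 1991, Dee), (36, p1, Uma, 20, 1986, Vic), (36, p1, Uma, 20, 1998, Pat)}.
Selection aid != 14: {(10, p1, Uma, 20, 1986, Vic), (10, p1, Uma, 20, 1998, Pat), (16, p1, Uma, 20, 1986, Vic), (16, p1, Uma, 20, 1998, Pat), (19, p1, Uma, 20, 1986, Vic), (19, p1, Uma, 20, 1998, Pat), (32, p1, Uma, 20, 1986, Vic), (32, p1, Uma, 20, 1998, Pat), (36, p1, Uma, 20, 1986, Vic), (36, p1, Uma, 20, 1998, Pat)}
π_{bid, aname, mname} gives {(10, Pat, Uma), (10, Vic, Uma), (16, Pat, Uma), (16, Vic, Uma), (19, Pat, Uma), (19, Vic, Uma), (32, Pat, Uma), (32, Vic, Uma), (36, Pat, Uma), (36, Vic, Uma)}.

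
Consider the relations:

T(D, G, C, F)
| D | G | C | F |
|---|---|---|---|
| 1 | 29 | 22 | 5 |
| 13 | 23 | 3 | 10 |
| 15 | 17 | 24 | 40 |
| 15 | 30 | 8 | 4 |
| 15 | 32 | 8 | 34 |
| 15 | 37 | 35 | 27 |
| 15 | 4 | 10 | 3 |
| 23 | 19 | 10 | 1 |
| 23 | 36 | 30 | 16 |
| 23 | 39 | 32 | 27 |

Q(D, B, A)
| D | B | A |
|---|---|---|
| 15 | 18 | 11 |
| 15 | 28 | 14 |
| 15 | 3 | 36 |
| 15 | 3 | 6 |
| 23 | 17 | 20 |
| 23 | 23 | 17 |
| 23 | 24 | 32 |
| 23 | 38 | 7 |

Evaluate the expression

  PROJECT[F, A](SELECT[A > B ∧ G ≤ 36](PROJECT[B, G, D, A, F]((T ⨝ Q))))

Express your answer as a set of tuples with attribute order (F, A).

{(1, 20), (1, 32), (16, 20), (16, 32), (3, 36), (3, 6), (34, 36), (34, 6), (4, 36), (4, 6), (40, 36), (40, 6)}

Joining T and Q on D yields {(15, 17, 24, 40, 18, 11), (15, 17, 24, 40, 28, 14), (15, 17, 24, 40, 3, 36), (15, 17, 24, 40, 3, 6), (15, 30, 8, 4, 18, 11), (15, 30, 8, 4, 28, 14), (15, 30, 8, 4, 3, 36), (15, 30, 8, 4, 3, 6), (15, 32, 8, 34, 18, 11), (15, 32, 8, 34, 28, 14), (15, 32, 8, 34, 3, 36), (15, 32, 8, 34, 3, 6), (15, 37, 35, 27, 18, 11), (15, 37, 35, 27, 28, 14), (15, 37, 35, 27, 3, 36), (15, 37, 35, 27, 3, 6), (15, 4, 10, 3, 18, 11), (15, 4, 10, 3, 28, 14), (15, 4, 10, 3, 3, 36), (15, 4, 10, 3, 3, 6), (23, 19, 10, 1, 17, 20), (23, 19, 10, 1, 23, 17), (23, 19, 10, 1, 24, 32), (23, 19, 10, 1, 38, 7), (23, 36, 30, 16, 17, 20), (23, 36, 30, 16, 23, 17), (23, 36, 30, 16, 24, 32), (23, 36, 30, 16, 38, 7), (23, 39, 32, 27, 17, 20), (23, 39, 32, 27, 23, 17), (23, 39, 32, 27, 24, 32), (23, 39, 32, 27, 38, 7)}.
π_{B, G, D, A, F} gives {(17, 19, 23, 20, 1), (17, 36, 23, 20, 16), (17, 39, 23, 20, 27), (18, 17, 15, 11, 40), (18, 30, 15, 11, 4), (18, 32, 15, 11, 34), (18, 37, 15, 11, 27), (18, 4, 15, 11, 3), (23, 19, 23, 17, 1), (23, 36, 23, 17, 16), (23, 39, 23, 17, 27), (24, 19, 23, 32, 1), (24, 36, 23, 32, 16), (24, 39, 23, 32, 27), (28, 17, 15, 14, 40), (28, 30, 15, 14, 4), (28, 32, 15, 14, 34), (28, 37, 15, 14, 27), (28, 4, 15, 14, 3), (3, 17, 15, 36, 40), (3, 17, 15, 6, 40), (3, 30, 15, 36, 4), (3, 30, 15, 6, 4), (3, 32, 15, 36, 34), (3, 32, 15, 6, 34), (3, 37, 15, 36, 27), (3, 37, 15, 6, 27), (3, 4, 15, 36, 3), (3, 4, 15, 6, 3), (38, 19, 23, 7, 1), (38, 36, 23, 7, 16), (38, 39, 23, 7, 27)}.
Apply σ_{A > B ∧ G ≤ 36}; surviving tuples: {(17, 19, 23, 20, 1), (17, 36, 23, 20, 16), (24, 19, 23, 32, 1), (24, 36, 23, 32, 16), (3, 17, 15, 36, 40), (3, 17, 15, 6, 40), (3, 30, 15, 36, 4), (3, 30, 15, 6, 4), (3, 32, 15, 36, 34), (3, 32, 15, 6, 34), (3, 4, 15, 36, 3), (3, 4, 15, 6, 3)}
π_{F, A} gives {(1, 20), (1, 32), (16, 20), (16, 32), (3, 36), (3, 6), (34, 36), (34, 6), (4, 36), (4, 6), (40, 36), (40, 6)}.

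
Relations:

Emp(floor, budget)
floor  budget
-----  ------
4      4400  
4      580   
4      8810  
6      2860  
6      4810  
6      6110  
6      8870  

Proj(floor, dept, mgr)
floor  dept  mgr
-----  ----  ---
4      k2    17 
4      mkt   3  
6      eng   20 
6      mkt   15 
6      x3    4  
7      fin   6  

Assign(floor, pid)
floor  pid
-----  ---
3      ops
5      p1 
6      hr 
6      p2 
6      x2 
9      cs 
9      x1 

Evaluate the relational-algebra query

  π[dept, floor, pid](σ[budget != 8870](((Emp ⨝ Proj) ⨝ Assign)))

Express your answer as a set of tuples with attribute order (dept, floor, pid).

Joining Emp and Proj on floor yields {(4, 4400, k2, 17), (4, 4400, mkt, 3), (4, 580, k2, 17), (4, 580, mkt, 3), (4, 8810, k2, 17), (4, 8810, mkt, 3), (6, 2860, eng, 20), (6, 2860, mkt, 15), (6, 2860, x3, 4), (6, 4810, eng, 20), (6, 4810, mkt, 15), (6, 4810, x3, 4), (6, 6110, eng, 20), (6, 6110, mkt, 15), (6, 6110, x3, 4), (6, 8870, eng, 20), (6, 8870, mkt, 15), (6, 8870, x3, 4)}.
Joining (Emp ⨝ Proj) and Assign on floor yields {(6, 2860, eng, 20, hr), (6, 2860, eng, 20, p2), (6, 2860, eng, 20, x2), (6, 2860, mkt, 15, hr), (6, 2860, mkt, 15, p2), (6, 2860, mkt, 15, x2), (6, 2860, x3, 4, hr), (6, 2860, x3, 4, p2), (6, 2860, x3, 4, x2), (6, 4810, eng, 20, hr), (6, 4810, eng, 20, p2), (6, 4810, eng, 20, x2), (6, 4810, mkt, 15, hr), (6, 4810, mkt, 15, p2), (6, 4810, mkt, 15, x2), (6, 4810, x3, 4, hr), (6, 4810, x3, 4, p2), (6, 4810, x3, 4, x2), (6, 6110, eng, 20, hr), (6, 6110, eng, 20, p2), (6, 6110, eng, 20, x2), (6, 6110, mkt, 15, hr), (6, 6110, mkt, 15, p2), (6, 6110, mkt, 15, x2), (6, 6110, x3, 4, hr), (6, 6110, x3, 4, p2), (6, 6110, x3, 4, x2), (6, 8870, eng, 20, hr), (6, 8870, eng, 20, p2), (6, 8870, eng, 20, x2), (6, 8870, mkt, 15, hr), (6, 8870, mkt, 15, p2), (6, 8870, mkt, 15, x2), (6, 8870, x3, 4, hr), (6, 8870, x3, 4, p2), (6, 8870, x3, 4, x2)}.
Apply σ_{budget != 8870}; surviving tuples: {(6, 2860, eng, 20, hr), (6, 2860, eng, 20, p2), (6, 2860, eng, 20, x2), (6, 2860, mkt, 15, hr), (6, 2860, mkt, 15, p2), (6, 2860, mkt, 15, x2), (6, 2860, x3, 4, hr), (6, 2860, x3, 4, p2), (6, 2860, x3, 4, x2), (6, 4810, eng, 20, hr), (6, 4810, eng, 20, p2), (6, 4810, eng, 20, x2), (6, 4810, mkt, 15, hr), (6, 4810, mkt, 15, p2), (6, 4810, mkt, 15, x2), (6, 4810, x3, 4, hr), (6, 4810, x3, 4, p2), (6, 4810, x3, 4, x2), (6, 6110, eng, 20, hr), (6, 6110, eng, 20, p2), (6, 6110, eng, 20, x2), (6, 6110, mkt, 15, hr), (6, 6110, mkt, 15, p2), (6, 6110, mkt, 15, x2), (6, 6110, x3, 4, hr), (6, 6110, x3, 4, p2), (6, 6110, x3, 4, x2)}
Keep only column(s) dept, floor, pid (18 duplicate(s) eliminated): {(eng, 6, hr), (eng, 6, p2), (eng, 6, x2), (mkt, 6, hr), (mkt, 6, p2), (mkt, 6, x2), (x3, 6, hr), (x3, 6, p2), (x3, 6, x2)}

{(eng, 6, hr), (eng, 6, p2), (eng, 6, x2), (mkt, 6, hr), (mkt, 6, p2), (mkt, 6, x2), (x3, 6, hr), (x3, 6, p2), (x3, 6, x2)}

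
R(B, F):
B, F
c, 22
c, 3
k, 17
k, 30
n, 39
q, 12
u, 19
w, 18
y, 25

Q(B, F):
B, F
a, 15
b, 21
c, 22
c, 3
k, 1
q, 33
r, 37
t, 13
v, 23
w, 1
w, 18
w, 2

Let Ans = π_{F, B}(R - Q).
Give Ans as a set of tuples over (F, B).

{(12, q), (17, k), (19, u), (25, y), (30, k), (39, n)}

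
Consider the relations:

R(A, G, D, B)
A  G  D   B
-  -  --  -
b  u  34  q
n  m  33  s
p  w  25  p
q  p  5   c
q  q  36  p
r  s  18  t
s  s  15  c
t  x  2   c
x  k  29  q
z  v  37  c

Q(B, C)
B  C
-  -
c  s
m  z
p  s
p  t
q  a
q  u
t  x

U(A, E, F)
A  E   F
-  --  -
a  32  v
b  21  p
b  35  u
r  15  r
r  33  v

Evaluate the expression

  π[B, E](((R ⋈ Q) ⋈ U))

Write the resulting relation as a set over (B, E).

Joining R and Q on B yields {(b, u, 34, q, a), (b, u, 34, q, u), (p, w, 25, p, s), (p, w, 25, p, t), (q, p, 5, c, s), (q, q, 36, p, s), (q, q, 36, p, t), (r, s, 18, t, x), (s, s, 15, c, s), (t, x, 2, c, s), (x, k, 29, q, a), (x, k, 29, q, u), (z, v, 37, c, s)}.
Joining (R ⋈ Q) and U on A yields {(b, u, 34, q, a, 21, p), (b, u, 34, q, a, 35, u), (b, u, 34, q, u, 21, p), (b, u, 34, q, u, 35, u), (r, s, 18, t, x, 15, r), (r, s, 18, t, x, 33, v)}.
π_{B, E} gives {(q, 21), (q, 35), (t, 15), (t, 33)} (2 duplicate(s) eliminated).

{(q, 21), (q, 35), (t, 15), (t, 33)}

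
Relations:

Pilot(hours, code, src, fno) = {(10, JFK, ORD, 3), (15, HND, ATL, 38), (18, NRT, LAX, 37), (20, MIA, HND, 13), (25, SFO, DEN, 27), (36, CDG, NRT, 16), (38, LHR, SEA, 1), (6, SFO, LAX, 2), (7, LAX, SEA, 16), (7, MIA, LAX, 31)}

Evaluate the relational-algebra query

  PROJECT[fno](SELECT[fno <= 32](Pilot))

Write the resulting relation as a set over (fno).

{1, 13, 16, 2, 27, 3, 31}

σ[fno <= 32]: keep tuples satisfying fno <= 32 → {(10, JFK, ORD, 3), (20, MIA, HND, 13), (25, SFO, DEN, 27), (36, CDG, NRT, 16), (38, LHR, SEA, 1), (6, SFO, LAX, 2), (7, LAX, SEA, 16), (7, MIA, LAX, 31)}
π_{fno} gives {1, 13, 16, 2, 27, 3, 31} (1 duplicate(s) eliminated).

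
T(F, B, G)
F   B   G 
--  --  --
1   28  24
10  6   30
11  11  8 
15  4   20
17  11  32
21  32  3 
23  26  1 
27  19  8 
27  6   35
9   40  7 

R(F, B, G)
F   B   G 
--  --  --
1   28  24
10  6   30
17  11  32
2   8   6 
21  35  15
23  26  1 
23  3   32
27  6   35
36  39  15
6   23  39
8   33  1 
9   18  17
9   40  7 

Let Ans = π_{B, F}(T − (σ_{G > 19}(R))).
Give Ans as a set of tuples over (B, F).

{(11, 11), (19, 27), (26, 23), (32, 21), (4, 15), (40, 9)}

σ[G > 19]: keep tuples satisfying G > 19 → {(1, 28, 24), (10, 6, 30), (17, 11, 32), (23, 3, 32), (27, 6, 35), (6, 23, 39)}
Difference: {(1, 28, 24), (10, 6, 30), (11, 11, 8), (15, 4, 20), (17, 11, 32), (21, 32, 3), (23, 26, 1), (27, 19, 8), (27, 6, 35), (9, 40, 7)} with {(1, 28, 24), (10, 6, 30), (17, 11, 32), (23, 3, 32), (27, 6, 35), (6, 23, 39)} → {(11, 11, 8), (15, 4, 20), (21, 32, 3), (23, 26, 1), (27, 19, 8), (9, 40, 7)}
π[B, F]: project onto (B, F) → {(11, 11), (19, 27), (26, 23), (32, 21), (4, 15), (40, 9)}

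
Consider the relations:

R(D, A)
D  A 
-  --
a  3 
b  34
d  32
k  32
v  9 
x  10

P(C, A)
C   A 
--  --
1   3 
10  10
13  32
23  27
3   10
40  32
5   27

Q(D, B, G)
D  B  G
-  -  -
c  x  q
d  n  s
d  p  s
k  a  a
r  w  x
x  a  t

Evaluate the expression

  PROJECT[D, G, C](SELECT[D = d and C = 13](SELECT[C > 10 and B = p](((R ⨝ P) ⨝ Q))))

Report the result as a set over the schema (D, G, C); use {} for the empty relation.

{(d, s, 13)}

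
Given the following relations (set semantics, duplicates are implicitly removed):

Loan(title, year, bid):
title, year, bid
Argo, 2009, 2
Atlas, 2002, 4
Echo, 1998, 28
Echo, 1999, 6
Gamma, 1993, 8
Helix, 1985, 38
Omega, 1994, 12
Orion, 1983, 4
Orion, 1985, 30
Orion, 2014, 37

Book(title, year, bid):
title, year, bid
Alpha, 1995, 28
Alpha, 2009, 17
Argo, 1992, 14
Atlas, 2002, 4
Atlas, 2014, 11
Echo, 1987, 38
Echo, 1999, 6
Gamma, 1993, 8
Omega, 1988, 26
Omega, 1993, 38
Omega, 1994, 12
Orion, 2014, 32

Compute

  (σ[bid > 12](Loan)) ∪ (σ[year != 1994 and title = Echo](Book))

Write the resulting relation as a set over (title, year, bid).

σ[bid > 12]: keep tuples satisfying bid > 12 → {(Echo, 1998, 28), (Helix, 1985, 38), (Orion, 1985, 30), (Orion, 2014, 37)}
σ[year != 1994 and title = Echo]: keep tuples satisfying year != 1994 and title = Echo → {(Echo, 1987, 38), (Echo, 1999, 6)}
Set union of the two operands is {(Echo, 1987, 38), (Echo, 1998, 28), (Echo, 1999, 6), (Helix, 1985, 38), (Orion, 1985, 30), (Orion, 2014, 37)}.

{(Echo, 1987, 38), (Echo, 1998, 28), (Echo, 1999, 6), (Helix, 1985, 38), (Orion, 1985, 30), (Orion, 2014, 37)}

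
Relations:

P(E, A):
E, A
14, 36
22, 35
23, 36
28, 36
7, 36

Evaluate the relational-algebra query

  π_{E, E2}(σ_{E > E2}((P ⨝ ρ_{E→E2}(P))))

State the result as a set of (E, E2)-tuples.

ρ[E→E2]: schema becomes (E2, A); tuples unchanged.
Natural join on A: {(14, 36, 14), (14, 36, 23), (14, 36, 28), (14, 36, 7), (22, 35, 22), (23, 36, 14), (23, 36, 23), (23, 36, 28), (23, 36, 7), (28, 36, 14), (28, 36, 23), (28, 36, 28), (28, 36, 7), (7, 36, 14), (7, 36, 23), (7, 36, 28), (7, 36, 7)}
Apply σ_{E > E2}; surviving tuples: {(14, 36, 7), (23, 36, 14), (23, 36, 7), (28, 36, 14), (28, 36, 23), (28, 36, 7)}
π_{E, E2} gives {(14, 7), (23, 14), (23, 7), (28, 14), (28, 23), (28, 7)}.

{(14, 7), (23, 14), (23, 7), (28, 14), (28, 23), (28, 7)}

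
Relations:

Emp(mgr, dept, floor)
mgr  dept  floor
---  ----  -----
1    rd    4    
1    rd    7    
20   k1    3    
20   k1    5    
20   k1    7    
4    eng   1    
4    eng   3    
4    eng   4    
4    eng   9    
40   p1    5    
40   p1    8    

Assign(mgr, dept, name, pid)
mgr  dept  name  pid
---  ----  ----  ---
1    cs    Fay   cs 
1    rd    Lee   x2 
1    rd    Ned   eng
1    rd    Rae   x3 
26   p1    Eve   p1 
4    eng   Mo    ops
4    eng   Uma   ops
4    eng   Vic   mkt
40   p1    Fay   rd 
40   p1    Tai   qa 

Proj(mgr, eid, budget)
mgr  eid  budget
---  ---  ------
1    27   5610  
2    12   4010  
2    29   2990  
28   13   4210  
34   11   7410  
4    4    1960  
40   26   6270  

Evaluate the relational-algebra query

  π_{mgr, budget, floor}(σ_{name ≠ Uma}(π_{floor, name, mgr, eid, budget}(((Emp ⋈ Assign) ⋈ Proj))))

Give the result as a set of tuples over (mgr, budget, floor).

{(1, 5610, 4), (1, 5610, 7), (4, 1960, 1), (4, 1960, 3), (4, 1960, 4), (4, 1960, 9), (40, 6270, 5), (40, 6270, 8)}

Natural join on mgr, dept: {(1, rd, 4, Lee, x2), (1, rd, 4, Ned, eng), (1, rd, 4, Rae, x3), (1, rd, 7, Lee, x2), (1, rd, 7, Ned, eng), (1, rd, 7, Rae, x3), (4, eng, 1, Mo, ops), (4, eng, 1, Uma, ops), (4, eng, 1, Vic, mkt), (4, eng, 3, Mo, ops), (4, eng, 3, Uma, ops), (4, eng, 3, Vic, mkt), (4, eng, 4, Mo, ops), (4, eng, 4, Uma, ops), (4, eng, 4, Vic, mkt), (4, eng, 9, Mo, ops), (4, eng, 9, Uma, ops), (4, eng, 9, Vic, mkt), (40, p1, 5, Fay, rd), (40, p1, 5, Tai, qa), (40, p1, 8, Fay, rd), (40, p1, 8, Tai, qa)}
Natural join on mgr: {(1, rd, 4, Lee, x2, 27, 5610), (1, rd, 4, Ned, eng, 27, 5610), (1, rd, 4, Rae, x3, 27, 5610), (1, rd, 7, Lee, x2, 27, 5610), (1, rd, 7, Ned, eng, 27, 5610), (1, rd, 7, Rae, x3, 27, 5610), (4, eng, 1, Mo, ops, 4, 1960), (4, eng, 1, Uma, ops, 4, 1960), (4, eng, 1, Vic, mkt, 4, 1960), (4, eng, 3, Mo, ops, 4, 1960), (4, eng, 3, Uma, ops, 4, 1960), (4, eng, 3, Vic, mkt, 4, 1960), (4, eng, 4, Mo, ops, 4, 1960), (4, eng, 4, Uma, ops, 4, 1960), (4, eng, 4, Vic, mkt, 4, 1960), (4, eng, 9, Mo, ops, 4, 1960), (4, eng, 9, Uma, ops, 4, 1960), (4, eng, 9, Vic, mkt, 4, 1960), (40, p1, 5, Fay, rd, 26, 6270), (40, p1, 5, Tai, qa, 26, 6270), (40, p1, 8, Fay, rd, 26, 6270), (40, p1, 8, Tai, qa, 26, 6270)}
Projecting to floor, name, mgr, eid, budget: {(1, Mo, 4, 4, 1960), (1, Uma, 4, 4, 1960), (1, Vic, 4, 4, 1960), (3, Mo, 4, 4, 1960), (3, Uma, 4, 4, 1960), (3, Vic, 4, 4, 1960), (4, Lee, 1, 27, 5610), (4, Mo, 4, 4, 1960), (4, Ned, 1, 27, 5610), (4, Rae, 1, 27, 5610), (4, Uma, 4, 4, 1960), (4, Vic, 4, 4, 1960), (5, Fay, 40, 26, 6270), (5, Tai, 40, 26, 6270), (7, Lee, 1, 27, 5610), (7, Ned, 1, 27, 5610), (7, Rae, 1, 27, 5610), (8, Fay, 40, 26, 6270), (8, Tai, 40, 26, 6270), (9, Mo, 4, 4, 1960), (9, Uma, 4, 4, 1960), (9, Vic, 4, 4, 1960)}
Apply σ_{name ≠ Uma}; surviving tuples: {(1, Mo, 4, 4, 1960), (1, Vic, 4, 4, 1960), (3, Mo, 4, 4, 1960), (3, Vic, 4, 4, 1960), (4, Lee, 1, 27, 5610), (4, Mo, 4, 4, 1960), (4, Ned, 1, 27, 5610), (4, Rae, 1, 27, 5610), (4, Vic, 4, 4, 1960), (5, Fay, 40, 26, 6270), (5, Tai, 40, 26, 6270), (7, Lee, 1, 27, 5610), (7, Ned, 1, 27, 5610), (7, Rae, 1, 27, 5610), (8, Fay, 40, 26, 6270), (8, Tai, 40, 26, 6270), (9, Mo, 4, 4, 1960), (9, Vic, 4, 4, 1960)}
Projecting to mgr, budget, floor (10 duplicate(s) eliminated): {(1, 5610, 4), (1, 5610, 7), (4, 1960, 1), (4, 1960, 3), (4, 1960, 4), (4, 1960, 9), (40, 6270, 5), (40, 6270, 8)}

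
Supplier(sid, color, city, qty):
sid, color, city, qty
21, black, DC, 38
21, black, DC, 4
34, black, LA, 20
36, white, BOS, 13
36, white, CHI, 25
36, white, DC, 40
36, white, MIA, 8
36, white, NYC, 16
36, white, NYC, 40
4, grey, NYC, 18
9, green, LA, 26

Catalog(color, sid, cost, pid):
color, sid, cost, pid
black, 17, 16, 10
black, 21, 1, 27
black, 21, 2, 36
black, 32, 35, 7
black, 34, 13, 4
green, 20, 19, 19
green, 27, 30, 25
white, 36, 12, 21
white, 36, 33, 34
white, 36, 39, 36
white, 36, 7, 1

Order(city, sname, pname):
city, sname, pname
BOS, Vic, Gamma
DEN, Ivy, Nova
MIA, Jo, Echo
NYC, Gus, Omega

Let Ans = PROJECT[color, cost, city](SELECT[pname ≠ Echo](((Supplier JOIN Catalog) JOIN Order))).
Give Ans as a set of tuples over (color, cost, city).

Natural join on sid, color: {(21, black, DC, 38, 1, 27), (21, black, DC, 38, 2, 36), (21, black, DC, 4, 1, 27), (21, black, DC, 4, 2, 36), (34, black, LA, 20, 13, 4), (36, white, BOS, 13, 12, 21), (36, white, BOS, 13, 33, 34), (36, white, BOS, 13, 39, 36), (36, white, BOS, 13, 7, 1), (36, white, CHI, 25, 12, 21), (36, white, CHI, 25, 33, 34), (36, white, CHI, 25, 39, 36), (36, white, CHI, 25, 7, 1), (36, white, DC, 40, 12, 21), (36, white, DC, 40, 33, 34), (36, white, DC, 40, 39, 36), (36, white, DC, 40, 7, 1), (36, white, MIA, 8, 12, 21), (36, white, MIA, 8, 33, 34), (36, white, MIA, 8, 39, 36), (36, white, MIA, 8, 7, 1), (36, white, NYC, 16, 12, 21), (36, white, NYC, 16, 33, 34), (36, white, NYC, 16, 39, 36), (36, white, NYC, 16, 7, 1), (36, white, NYC, 40, 12, 21), (36, white, NYC, 40, 33, 34), (36, white, NYC, 40, 39, 36), (36, white, NYC, 40, 7, 1)}
Natural join on city: {(36, white, BOS, 13, 12, 21, Vic, Gamma), (36, white, BOS, 13, 33, 34, Vic, Gamma), (36, white, BOS, 13, 39, 36, Vic, Gamma), (36, white, BOS, 13, 7, 1, Vic, Gamma), (36, white, MIA, 8, 12, 21, Jo, Echo), (36, white, MIA, 8, 33, 34, Jo, Echo), (36, white, MIA, 8, 39, 36, Jo, Echo), (36, white, MIA, 8, 7, 1, Jo, Echo), (36, white, NYC, 16, 12, 21, Gus, Omega), (36, white, NYC, 16, 33, 34, Gus, Omega), (36, white, NYC, 16, 39, 36, Gus, Omega), (36, white, NYC, 16, 7, 1, Gus, Omega), (36, white, NYC, 40, 12, 21, Gus, Omega), (36, white, NYC, 40, 33, 34, Gus, Omega), (36, white, NYC, 40, 39, 36, Gus, Omega), (36, white, NYC, 40, 7, 1, Gus, Omega)}
Apply σ_{pname ≠ Echo}; surviving tuples: {(36, white, BOS, 13, 12, 21, Vic, Gamma), (36, white, BOS, 13, 33, 34, Vic, Gamma), (36, white, BOS, 13, 39, 36, Vic, Gamma), (36, white, BOS, 13, 7, 1, Vic, Gamma), (36, white, NYC, 16, 12, 21, Gus, Omega), (36, white, NYC, 16, 33, 34, Gus, Omega), (36, white, NYC, 16, 39, 36, Gus, Omega), (36, white, NYC, 16, 7, 1, Gus, Omega), (36, white, NYC, 40, 12, 21, Gus, Omega), (36, white, NYC, 40, 33, 34, Gus, Omega), (36, white, NYC, 40, 39, 36, Gus, Omega), (36, white, NYC, 40, 7, 1, Gus, Omega)}
Projecting to color, cost, city (4 duplicate(s) eliminated): {(white, 12, BOS), (white, 12, NYC), (white, 33, BOS), (white, 33, NYC), (white, 39, BOS), (white, 39, NYC), (white, 7, BOS), (white, 7, NYC)}

{(white, 12, BOS), (white, 12, NYC), (white, 33, BOS), (white, 33, NYC), (white, 39, BOS), (white, 39, NYC), (white, 7, BOS), (white, 7, NYC)}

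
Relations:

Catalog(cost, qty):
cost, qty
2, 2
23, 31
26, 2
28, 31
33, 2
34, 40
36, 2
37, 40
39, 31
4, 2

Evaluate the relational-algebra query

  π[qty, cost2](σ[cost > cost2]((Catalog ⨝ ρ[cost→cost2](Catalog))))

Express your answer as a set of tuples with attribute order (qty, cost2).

ρ[cost→cost2]: schema becomes (cost2, qty); tuples unchanged.
Catalog ⋈ ρ[cost→cost2](Catalog) (natural join on qty): {(2, 2, 2), (2, 2, 26), (2, 2, 33), (2, 2, 36), (2, 2, 4), (23, 31, 23), (23, 31, 28), (23, 31, 39), (26, 2, 2), (26, 2, 26), (26, 2, 33), (26, 2, 36), (26, 2, 4), (28, 31, 23), (28, 31, 28), (28, 31, 39), (33, 2, 2), (33, 2, 26), (33, 2, 33), (33, 2, 36), (33, 2, 4), (34, 40, 34), (34, 40, 37), (36, 2, 2), (36, 2, 26), (36, 2, 33), (36, 2, 36), (36, 2, 4), (37, 40, 34), (37, 40, 37), (39, 31, 23), (39, 31, 28), (39, 31, 39), (4, 2, 2), (4, 2, 26), (4, 2, 33), (4, 2, 36), (4, 2, 4)}
Filtering on cost > cost2 leaves {(26, 2, 2), (26, 2, 4), (28, 31, 23), (33, 2, 2), (33, 2, 26), (33, 2, 4), (36, 2, 2), (36, 2, 26), (36, 2, 33), (36, 2, 4), (37, 40, 34), (39, 31, 23), (39, 31, 28), (4, 2, 2)}.
Keep only column(s) qty, cost2 (7 duplicate(s) eliminated): {(2, 2), (2, 26), (2, 33), (2, 4), (31, 23), (31, 28), (40, 34)}

{(2, 2), (2, 26), (2, 33), (2, 4), (31, 23), (31, 28), (40, 34)}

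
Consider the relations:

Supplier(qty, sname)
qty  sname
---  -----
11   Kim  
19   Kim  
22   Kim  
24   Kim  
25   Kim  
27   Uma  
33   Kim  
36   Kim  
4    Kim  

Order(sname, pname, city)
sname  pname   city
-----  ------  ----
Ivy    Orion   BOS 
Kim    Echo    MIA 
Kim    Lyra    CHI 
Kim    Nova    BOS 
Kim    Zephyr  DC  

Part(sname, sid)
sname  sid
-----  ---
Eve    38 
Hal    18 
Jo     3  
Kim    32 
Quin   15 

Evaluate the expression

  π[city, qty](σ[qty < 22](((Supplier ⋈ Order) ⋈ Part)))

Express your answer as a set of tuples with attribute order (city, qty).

Natural join on sname: {(11, Kim, Echo, MIA), (11, Kim, Lyra, CHI), (11, Kim, Nova, BOS), (11, Kim, Zephyr, DC), (19, Kim, Echo, MIA), (19, Kim, Lyra, CHI), (19, Kim, Nova, BOS), (19, Kim, Zephyr, DC), (22, Kim, Echo, MIA), (22, Kim, Lyra, CHI), (22, Kim, Nova, BOS), (22, Kim, Zephyr, DC), (24, Kim, Echo, MIA), (24, Kim, Lyra, CHI), (24, Kim, Nova, BOS), (24, Kim, Zephyr, DC), (25, Kim, Echo, MIA), (25, Kim, Lyra, CHI), (25, Kim, Nova, BOS), (25, Kim, Zephyr, DC), (33, Kim, Echo, MIA), (33, Kim, Lyra, CHI), (33, Kim, Nova, BOS), (33, Kim, Zephyr, DC), (36, Kim, Echo, MIA), (36, Kim, Lyra, CHI), (36, Kim, Nova, BOS), (36, Kim, Zephyr, DC), (4, Kim, Echo, MIA), (4, Kim, Lyra, CHI), (4, Kim, Nova, BOS), (4, Kim, Zephyr, DC)}
Natural join on sname: {(11, Kim, Echo, MIA, 32), (11, Kim, Lyra, CHI, 32), (11, Kim, Nova, BOS, 32), (11, Kim, Zephyr, DC, 32), (19, Kim, Echo, MIA, 32), (19, Kim, Lyra, CHI, 32), (19, Kim, Nova, BOS, 32), (19, Kim, Zephyr, DC, 32), (22, Kim, Echo, MIA, 32), (22, Kim, Lyra, CHI, 32), (22, Kim, Nova, BOS, 32), (22, Kim, Zephyr, DC, 32), (24, Kim, Echo, MIA, 32), (24, Kim, Lyra, CHI, 32), (24, Kim, Nova, BOS, 32), (24, Kim, Zephyr, DC, 32), (25, Kim, Echo, MIA, 32), (25, Kim, Lyra, CHI, 32), (25, Kim, Nova, BOS, 32), (25, Kim, Zephyr, DC, 32), (33, Kim, Echo, MIA, 32), (33, Kim, Lyra, CHI, 32), (33, Kim, Nova, BOS, 32), (33, Kim, Zephyr, DC, 32), (36, Kim, Echo, MIA, 32), (36, Kim, Lyra, CHI, 32), (36, Kim, Nova, BOS, 32), (36, Kim, Zephyr, DC, 32), (4, Kim, Echo, MIA, 32), (4, Kim, Lyra, CHI, 32), (4, Kim, Nova, BOS, 32), (4, Kim, Zephyr, DC, 32)}
Selection qty < 22: {(11, Kim, Echo, MIA, 32), (11, Kim, Lyra, CHI, 32), (11, Kim, Nova, BOS, 32), (11, Kim, Zephyr, DC, 32), (19, Kim, Echo, MIA, 32), (19, Kim, Lyra, CHI, 32), (19, Kim, Nova, BOS, 32), (19, Kim, Zephyr, DC, 32), (4, Kim, Echo, MIA, 32), (4, Kim, Lyra, CHI, 32), (4, Kim, Nova, BOS, 32), (4, Kim, Zephyr, DC, 32)}
π_{city, qty} gives {(BOS, 11), (BOS, 19), (BOS, 4), (CHI, 11), (CHI, 19), (CHI, 4), (DC, 11), (DC, 19), (DC, 4), (MIA, 11), (MIA, 19), (MIA, 4)}.

{(BOS, 11), (BOS, 19), (BOS, 4), (CHI, 11), (CHI, 19), (CHI, 4), (DC, 11), (DC, 19), (DC, 4), (MIA, 11), (MIA, 19), (MIA, 4)}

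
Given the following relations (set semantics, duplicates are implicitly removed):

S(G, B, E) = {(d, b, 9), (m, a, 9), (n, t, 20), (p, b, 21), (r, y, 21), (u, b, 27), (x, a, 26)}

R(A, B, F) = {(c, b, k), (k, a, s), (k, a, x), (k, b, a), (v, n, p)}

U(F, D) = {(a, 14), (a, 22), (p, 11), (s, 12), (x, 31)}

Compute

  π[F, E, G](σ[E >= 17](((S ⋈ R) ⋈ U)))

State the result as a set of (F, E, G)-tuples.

{(a, 21, p), (a, 27, u), (s, 26, x), (x, 26, x)}

Natural join on B: {(d, b, 9, c, k), (d, b, 9, k, a), (m, a, 9, k, s), (m, a, 9, k, x), (p, b, 21, c, k), (p, b, 21, k, a), (u, b, 27, c, k), (u, b, 27, k, a), (x, a, 26, k, s), (x, a, 26, k, x)}
Natural join on F: {(d, b, 9, k, a, 14), (d, b, 9, k, a, 22), (m, a, 9, k, s, 12), (m, a, 9, k, x, 31), (p, b, 21, k, a, 14), (p, b, 21, k, a, 22), (u, b, 27, k, a, 14), (u, b, 27, k, a, 22), (x, a, 26, k, s, 12), (x, a, 26, k, x, 31)}
Apply σ_{E >= 17}; surviving tuples: {(p, b, 21, k, a, 14), (p, b, 21, k, a, 22), (u, b, 27, k, a, 14), (u, b, 27, k, a, 22), (x, a, 26, k, s, 12), (x, a, 26, k, x, 31)}
π[F, E, G]: project onto (F, E, G) (2 duplicate(s) eliminated) → {(a, 21, p), (a, 27, u), (s, 26, x), (x, 26, x)}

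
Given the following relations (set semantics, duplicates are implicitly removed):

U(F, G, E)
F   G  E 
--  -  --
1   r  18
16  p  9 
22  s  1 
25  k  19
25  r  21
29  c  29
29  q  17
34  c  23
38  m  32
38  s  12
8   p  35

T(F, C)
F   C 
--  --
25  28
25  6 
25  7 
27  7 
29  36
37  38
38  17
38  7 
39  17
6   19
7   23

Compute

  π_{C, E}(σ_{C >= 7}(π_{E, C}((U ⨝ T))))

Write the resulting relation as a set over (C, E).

Joining U and T on F yields {(25, k, 19, 28), (25, k, 19, 6), (25, k, 19, 7), (25, r, 21, 28), (25, r, 21, 6), (25, r, 21, 7), (29, c, 29, 36), (29, q, 17, 36), (38, m, 32, 17), (38, m, 32, 7), (38, s, 12, 17), (38, s, 12, 7)}.
π[E, C]: project onto (E, C) → {(12, 17), (12, 7), (17, 36), (19, 28), (19, 6), (19, 7), (21, 28), (21, 6), (21, 7), (29, 36), (32, 17), (32, 7)}
Selection C >= 7: {(12, 17), (12, 7), (17, 36), (19, 28), (19, 7), (21, 28), (21, 7), (29, 36), (32, 17), (32, 7)}
π[C, E]: project onto (C, E) → {(17, 12), (17, 32), (28, 19), (28, 21), (36, 17), (36, 29), (7, 12), (7, 19), (7, 21), (7, 32)}

{(17, 12), (17, 32), (28, 19), (28, 21), (36, 17), (36, 29), (7, 12), (7, 19), (7, 21), (7, 32)}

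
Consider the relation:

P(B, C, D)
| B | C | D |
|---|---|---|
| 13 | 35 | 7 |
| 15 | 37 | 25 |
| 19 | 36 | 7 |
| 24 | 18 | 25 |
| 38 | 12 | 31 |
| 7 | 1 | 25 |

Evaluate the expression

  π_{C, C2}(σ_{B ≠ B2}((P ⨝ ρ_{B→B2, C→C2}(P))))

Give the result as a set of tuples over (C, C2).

{(1, 18), (1, 37), (18, 1), (18, 37), (35, 36), (36, 35), (37, 1), (37, 18)}

ρ[B→B2, C→C2]: schema becomes (B2, C2, D); tuples unchanged.
Joining P and ρ_{B→B2, C→C2}(P) on D yields {(13, 35, 7, 13, 35), (13, 35, 7, 19, 36), (15, 37, 25, 15, 37), (15, 37, 25, 24, 18), (15, 37, 25, 7, 1), (19, 36, 7, 13, 35), (19, 36, 7, 19, 36), (24, 18, 25, 15, 37), (24, 18, 25, 24, 18), (24, 18, 25, 7, 1), (38, 12, 31, 38, 12), (7, 1, 25, 15, 37), (7, 1, 25, 24, 18), (7, 1, 25, 7, 1)}.
Apply σ_{B ≠ B2}; surviving tuples: {(13, 35, 7, 19, 36), (15, 37, 25, 24, 18), (15, 37, 25, 7, 1), (19, 36, 7, 13, 35), (24, 18, 25, 15, 37), (24, 18, 25, 7, 1), (7, 1, 25, 15, 37), (7, 1, 25, 24, 18)}
Keep only column(s) C, C2: {(1, 18), (1, 37), (18, 1), (18, 37), (35, 36), (36, 35), (37, 1), (37, 18)}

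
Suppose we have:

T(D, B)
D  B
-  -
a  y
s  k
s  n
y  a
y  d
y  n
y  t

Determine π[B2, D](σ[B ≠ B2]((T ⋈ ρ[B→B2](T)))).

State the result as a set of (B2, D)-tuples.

{(a, y), (d, y), (k, s), (n, s), (n, y), (t, y)}

ρ[B→B2]: schema becomes (D, B2); tuples unchanged.
Natural join on D: {(a, y, y), (s, k, k), (s, k, n), (s, n, k), (s, n, n), (y, a, a), (y, a, d), (y, a, n), (y, a, t), (y, d, a), (y, d, d), (y, d, n), (y, d, t), (y, n, a), (y, n, d), (y, n, n), (y, n, t), (y, t, a), (y, t, d), (y, t, n), (y, t, t)}
Filtering on B ≠ B2 leaves {(s, k, n), (s, n, k), (y, a, d), (y, a, n), (y, a, t), (y, d, a), (y, d, n), (y, d, t), (y, n, a), (y, n, d), (y, n, t), (y, t, a), (y, t, d), (y, t, n)}.
Keep only column(s) B2, D (8 duplicate(s) eliminated): {(a, y), (d, y), (k, s), (n, s), (n, y), (t, y)}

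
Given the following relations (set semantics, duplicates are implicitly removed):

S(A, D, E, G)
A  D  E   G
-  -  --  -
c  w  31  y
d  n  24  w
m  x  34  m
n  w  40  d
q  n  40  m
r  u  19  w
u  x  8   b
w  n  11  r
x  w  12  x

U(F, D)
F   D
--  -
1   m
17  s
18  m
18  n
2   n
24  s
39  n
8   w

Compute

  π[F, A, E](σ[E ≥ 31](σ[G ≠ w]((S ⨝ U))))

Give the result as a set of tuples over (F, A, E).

Natural join on D: {(c, w, 31, y, 8), (d, n, 24, w, 18), (d, n, 24, w, 2), (d, n, 24, w, 39), (n, w, 40, d, 8), (q, n, 40, m, 18), (q, n, 40, m, 2), (q, n, 40, m, 39), (w, n, 11, r, 18), (w, n, 11, r, 2), (w, n, 11, r, 39), (x, w, 12, x, 8)}
σ[G ≠ w]: keep tuples satisfying G ≠ w → {(c, w, 31, y, 8), (n, w, 40, d, 8), (q, n, 40, m, 18), (q, n, 40, m, 2), (q, n, 40, m, 39), (w, n, 11, r, 18), (w, n, 11, r, 2), (w, n, 11, r, 39), (x, w, 12, x, 8)}
σ[E ≥ 31]: keep tuples satisfying E ≥ 31 → {(c, w, 31, y, 8), (n, w, 40, d, 8), (q, n, 40, m, 18), (q, n, 40, m, 2), (q, n, 40, m, 39)}
π_{F, A, E} gives {(18, q, 40), (2, q, 40), (39, q, 40), (8, c, 31), (8, n, 40)}.

{(18, q, 40), (2, q, 40), (39, q, 40), (8, c, 31), (8, n, 40)}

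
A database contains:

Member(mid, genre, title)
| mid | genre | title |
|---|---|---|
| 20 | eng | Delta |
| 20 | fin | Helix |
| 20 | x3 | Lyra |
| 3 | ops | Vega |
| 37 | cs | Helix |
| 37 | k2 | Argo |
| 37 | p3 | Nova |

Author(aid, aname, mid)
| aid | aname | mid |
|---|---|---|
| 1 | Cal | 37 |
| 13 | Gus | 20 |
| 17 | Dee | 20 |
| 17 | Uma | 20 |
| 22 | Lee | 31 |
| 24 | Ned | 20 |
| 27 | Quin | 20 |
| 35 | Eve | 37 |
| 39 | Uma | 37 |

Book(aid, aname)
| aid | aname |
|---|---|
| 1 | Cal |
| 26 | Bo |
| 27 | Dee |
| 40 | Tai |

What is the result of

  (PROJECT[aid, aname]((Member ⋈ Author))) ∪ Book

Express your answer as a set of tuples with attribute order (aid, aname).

Joining Member and Author on mid yields {(20, eng, Delta, 13, Gus), (20, eng, Delta, 17, Dee), (20, eng, Delta, 17, Uma), (20, eng, Delta, 24, Ned), (20, eng, Delta, 27, Quin), (20, fin, Helix, 13, Gus), (20, fin, Helix, 17, Dee), (20, fin, Helix, 17, Uma), (20, fin, Helix, 24, Ned), (20, fin, Helix, 27, Quin), (20, x3, Lyra, 13, Gus), (20, x3, Lyra, 17, Dee), (20, x3, Lyra, 17, Uma), (20, x3, Lyra, 24, Ned), (20, x3, Lyra, 27, Quin), (37, cs, Helix, 1, Cal), (37, cs, Helix, 35, Eve), (37, cs, Helix, 39, Uma), (37, k2, Argo, 1, Cal), (37, k2, Argo, 35, Eve), (37, k2, Argo, 39, Uma), (37, p3, Nova, 1, Cal), (37, p3, Nova, 35, Eve), (37, p3, Nova, 39, Uma)}.
π[aid, aname]: project onto (aid, aname) (16 duplicate(s) eliminated) → {(1, Cal), (13, Gus), (17, Dee), (17, Uma), (24, Ned), (27, Quin), (35, Eve), (39, Uma)}
Set union of the two operands is {(1, Cal), (13, Gus), (17, Dee), (17, Uma), (24, Ned), (26, Bo), (27, Dee), (27, Quin), (35, Eve), (39, Uma), (40, Tai)}.

{(1, Cal), (13, Gus), (17, Dee), (17, Uma), (24, Ned), (26, Bo), (27, Dee), (27, Quin), (35, Eve), (39, Uma), (40, Tai)}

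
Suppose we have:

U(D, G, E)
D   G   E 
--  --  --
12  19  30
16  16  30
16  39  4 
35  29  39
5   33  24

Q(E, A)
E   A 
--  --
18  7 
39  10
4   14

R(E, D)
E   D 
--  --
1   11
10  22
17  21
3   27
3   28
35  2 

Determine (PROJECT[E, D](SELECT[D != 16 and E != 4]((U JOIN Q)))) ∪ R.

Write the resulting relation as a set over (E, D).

Natural join on E: {(16, 39, 4, 14), (35, 29, 39, 10)}
Filtering on D != 16 and E != 4 leaves {(35, 29, 39, 10)}.
π_{E, D} gives {(39, 35)}.
Taking the union: {(1, 11), (10, 22), (17, 21), (3, 27), (3, 28), (35, 2), (39, 35)}

{(1, 11), (10, 22), (17, 21), (3, 27), (3, 28), (35, 2), (39, 35)}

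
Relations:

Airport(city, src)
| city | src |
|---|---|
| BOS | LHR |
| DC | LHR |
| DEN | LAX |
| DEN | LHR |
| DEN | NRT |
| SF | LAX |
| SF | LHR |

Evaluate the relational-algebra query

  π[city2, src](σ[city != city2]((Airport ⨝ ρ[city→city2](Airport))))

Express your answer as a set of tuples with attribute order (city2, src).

{(BOS, LHR), (DC, LHR), (DEN, LAX), (DEN, LHR), (SF, LAX), (SF, LHR)}

ρ[city→city2]: schema becomes (city2, src); tuples unchanged.
Joining Airport and ρ[city→city2](Airport) on src yields {(BOS, LHR, BOS), (BOS, LHR, DC), (BOS, LHR, DEN), (BOS, LHR, SF), (DC, LHR, BOS), (DC, LHR, DC), (DC, LHR, DEN), (DC, LHR, SF), (DEN, LAX, DEN), (DEN, LAX, SF), (DEN, LHR, BOS), (DEN, LHR, DC), (DEN, LHR, DEN), (DEN, LHR, SF), (DEN, NRT, DEN), (SF, LAX, DEN), (SF, LAX, SF), (SF, LHR, BOS), (SF, LHR, DC), (SF, LHR, DEN), (SF, LHR, SF)}.
Filtering on city != city2 leaves {(BOS, LHR, DC), (BOS, LHR, DEN), (BOS, LHR, SF), (DC, LHR, BOS), (DC, LHR, DEN), (DC, LHR, SF), (DEN, LAX, SF), (DEN, LHR, BOS), (DEN, LHR, DC), (DEN, LHR, SF), (SF, LAX, DEN), (SF, LHR, BOS), (SF, LHR, DC), (SF, LHR, DEN)}.
Keep only column(s) city2, src (8 duplicate(s) eliminated): {(BOS, LHR), (DC, LHR), (DEN, LAX), (DEN, LHR), (SF, LAX), (SF, LHR)}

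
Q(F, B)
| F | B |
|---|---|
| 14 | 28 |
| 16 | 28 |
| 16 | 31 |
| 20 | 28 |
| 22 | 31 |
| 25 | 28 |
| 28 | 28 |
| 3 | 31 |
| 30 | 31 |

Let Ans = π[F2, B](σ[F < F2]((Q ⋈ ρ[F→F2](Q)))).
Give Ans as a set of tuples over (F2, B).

{(16, 28), (16, 31), (20, 28), (22, 31), (25, 28), (28, 28), (30, 31)}

ρ[F→F2]: schema becomes (F2, B); tuples unchanged.
Joining Q and ρ[F→F2](Q) on B yields {(14, 28, 14), (14, 28, 16), (14, 28, 20), (14, 28, 25), (14, 28, 28), (16, 28, 14), (16, 28, 16), (16, 28, 20), (16, 28, 25), (16, 28, 28), (16, 31, 16), (16, 31, 22), (16, 31, 3), (16, 31, 30), (20, 28, 14), (20, 28, 16), (20, 28, 20), (20, 28, 25), (20, 28, 28), (22, 31, 16), (22, 31, 22), (22, 31, 3), (22, 31, 30), (25, 28, 14), (25, 28, 16), (25, 28, 20), (25, 28, 25), (25, 28, 28), (28, 28, 14), (28, 28, 16), (28, 28, 20), (28, 28, 25), (28, 28, 28), (3, 31, 16), (3, 31, 22), (3, 31, 3), (3, 31, 30), (30, 31, 16), (30, 31, 22), (30, 31, 3), (30, 31, 30)}.
Selection F < F2: {(14, 28, 16), (14, 28, 20), (14, 28, 25), (14, 28, 28), (16, 28, 20), (16, 28, 25), (16, 28, 28), (16, 31, 22), (16, 31, 30), (20, 28, 25), (20, 28, 28), (22, 31, 30), (25, 28, 28), (3, 31, 16), (3, 31, 22), (3, 31, 30)}
Keep only column(s) F2, B (9 duplicate(s) eliminated): {(16, 28), (16, 31), (20, 28), (22, 31), (25, 28), (28, 28), (30, 31)}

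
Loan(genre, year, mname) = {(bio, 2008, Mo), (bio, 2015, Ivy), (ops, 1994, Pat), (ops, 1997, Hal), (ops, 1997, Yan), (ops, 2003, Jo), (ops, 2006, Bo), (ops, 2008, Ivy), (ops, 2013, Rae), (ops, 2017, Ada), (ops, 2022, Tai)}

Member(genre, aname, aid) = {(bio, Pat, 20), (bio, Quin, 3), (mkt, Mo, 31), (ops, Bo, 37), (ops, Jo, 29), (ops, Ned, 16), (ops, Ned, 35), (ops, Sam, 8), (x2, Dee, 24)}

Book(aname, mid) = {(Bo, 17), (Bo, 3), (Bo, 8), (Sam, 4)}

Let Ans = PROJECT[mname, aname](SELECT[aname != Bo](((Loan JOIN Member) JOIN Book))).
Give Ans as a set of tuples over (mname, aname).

Joining Loan and Member on genre yields {(bio, 2008, Mo, Pat, 20), (bio, 2008, Mo, Quin, 3), (bio, 2015, Ivy, Pat, 20), (bio, 2015, Ivy, Quin, 3), (ops, 1994, Pat, Bo, 37), (ops, 1994, Pat, Jo, 29), (ops, 1994, Pat, Ned, 16), (ops, 1994, Pat, Ned, 35), (ops, 1994, Pat, Sam, 8), (ops, 1997, Hal, Bo, 37), (ops, 1997, Hal, Jo, 29), (ops, 1997, Hal, Ned, 16), (ops, 1997, Hal, Ned, 35), (ops, 1997, Hal, Sam, 8), (ops, 1997, Yan, Bo, 37), (ops, 1997, Yan, Jo, 29), (ops, 1997, Yan, Ned, 16), (ops, 1997, Yan, Ned, 35), (ops, 1997, Yan, Sam, 8), (ops, 2003, Jo, Bo, 37), (ops, 2003, Jo, Jo, 29), (ops, 2003, Jo, Ned, 16), (ops, 2003, Jo, Ned, 35), (ops, 2003, Jo, Sam, 8), (ops, 2006, Bo, Bo, 37), (ops, 2006, Bo, Jo, 29), (ops, 2006, Bo, Ned, 16), (ops, 2006, Bo, Ned, 35), (ops, 2006, Bo, Sam, 8), (ops, 2008, Ivy, Bo, 37), (ops, 2008, Ivy, Jo, 29), (ops, 2008, Ivy, Ned, 16), (ops, 2008, Ivy, Ned, 35), (ops, 2008, Ivy, Sam, 8), (ops, 2013, Rae, Bo, 37), (ops, 2013, Rae, Jo, 29), (ops, 2013, Rae, Ned, 16), (ops, 2013, Rae, Ned, 35), (ops, 2013, Rae, Sam, 8), (ops, 2017, Ada, Bo, 37), (ops, 2017, Ada, Jo, 29), (ops, 2017, Ada, Ned, 16), (ops, 2017, Ada, Ned, 35), (ops, 2017, Ada, Sam, 8), (ops, 2022, Tai, Bo, 37), (ops, 2022, Tai, Jo, 29), (ops, 2022, Tai, Ned, 16), (ops, 2022, Tai, Ned, 35), (ops, 2022, Tai, Sam, 8)}.
Joining (Loan JOIN Member) and Book on aname yields {(ops, 1994, Pat, Bo, 37, 17), (ops, 1994, Pat, Bo, 37, 3), (ops, 1994, Pat, Bo, 37, 8), (ops, 1994, Pat, Sam, 8, 4), (ops, 1997, Hal, Bo, 37, 17), (ops, 1997, Hal, Bo, 37, 3), (ops, 1997, Hal, Bo, 37, 8), (ops, 1997, Hal, Sam, 8, 4), (ops, 1997, Yan, Bo, 37, 17), (ops, 1997, Yan, Bo, 37, 3), (ops, 1997, Yan, Bo, 37, 8), (ops, 1997, Yan, Sam, 8, 4), (ops, 2003, Jo, Bo, 37, 17), (ops, 2003, Jo, Bo, 37, 3), (ops, 2003, Jo, Bo, 37, 8), (ops, 2003, Jo, Sam, 8, 4), (ops, 2006, Bo, Bo, 37, 17), (ops, 2006, Bo, Bo, 37, 3), (ops, 2006, Bo, Bo, 37, 8), (ops, 2006, Bo, Sam, 8, 4), (ops, 2008, Ivy, Bo, 37, 17), (ops, 2008, Ivy, Bo, 37, 3), (ops, 2008, Ivy, Bo, 37, 8), (ops, 2008, Ivy, Sam, 8, 4), (ops, 2013, Rae, Bo, 37, 17), (ops, 2013, Rae, Bo, 37, 3), (ops, 2013, Rae, Bo, 37, 8), (ops, 2013, Rae, Sam, 8, 4), (ops, 2017, Ada, Bo, 37, 17), (ops, 2017, Ada, Bo, 37, 3), (ops, 2017, Ada, Bo, 37, 8), (ops, 2017, Ada, Sam, 8, 4), (ops, 2022, Tai, Bo, 37, 17), (ops, 2022, Tai, Bo, 37, 3), (ops, 2022, Tai, Bo, 37, 8), (ops, 2022, Tai, Sam, 8, 4)}.
Filtering on aname != Bo leaves {(ops, 1994, Pat, Sam, 8, 4), (ops, 1997, Hal, Sam, 8, 4), (ops, 1997, Yan, Sam, 8, 4), (ops, 2003, Jo, Sam, 8, 4), (ops, 2006, Bo, Sam, 8, 4), (ops, 2008, Ivy, Sam, 8, 4), (ops, 2013, Rae, Sam, 8, 4), (ops, 2017, Ada, Sam, 8, 4), (ops, 2022, Tai, Sam, 8, 4)}.
π[mname, aname]: project onto (mname, aname) → {(Ada, Sam), (Bo, Sam), (Hal, Sam), (Ivy, Sam), (Jo, Sam), (Pat, Sam), (Rae, Sam), (Tai, Sam), (Yan, Sam)}

{(Ada, Sam), (Bo, Sam), (Hal, Sam), (Ivy, Sam), (Jo, Sam), (Pat, Sam), (Rae, Sam), (Tai, Sam), (Yan, Sam)}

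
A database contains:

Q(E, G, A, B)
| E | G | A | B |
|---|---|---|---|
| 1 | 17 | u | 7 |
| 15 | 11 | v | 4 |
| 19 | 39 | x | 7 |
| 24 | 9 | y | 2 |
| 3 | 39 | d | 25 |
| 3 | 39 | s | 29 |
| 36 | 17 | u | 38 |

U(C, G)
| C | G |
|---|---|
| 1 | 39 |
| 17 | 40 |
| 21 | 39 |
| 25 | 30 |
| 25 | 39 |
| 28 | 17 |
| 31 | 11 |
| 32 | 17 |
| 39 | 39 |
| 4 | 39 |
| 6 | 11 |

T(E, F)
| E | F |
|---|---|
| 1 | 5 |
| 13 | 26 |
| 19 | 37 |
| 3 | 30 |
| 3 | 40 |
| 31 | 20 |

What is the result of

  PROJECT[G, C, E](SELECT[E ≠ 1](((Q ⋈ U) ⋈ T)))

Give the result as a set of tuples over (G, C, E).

{(39, 1, 19), (39, 1, 3), (39, 21, 19), (39, 21, 3), (39, 25, 19), (39, 25, 3), (39, 39, 19), (39, 39, 3), (39, 4, 19), (39, 4, 3)}

Joining Q and U on G yields {(1, 17, u, 7, 28), (1, 17, u, 7, 32), (15, 11, v, 4, 31), (15, 11, v, 4, 6), (19, 39, x, 7, 1), (19, 39, x, 7, 21), (19, 39, x, 7, 25), (19, 39, x, 7, 39), (19, 39, x, 7, 4), (3, 39, d, 25, 1), (3, 39, d, 25, 21), (3, 39, d, 25, 25), (3, 39, d, 25, 39), (3, 39, d, 25, 4), (3, 39, s, 29, 1), (3, 39, s, 29, 21), (3, 39, s, 29, 25), (3, 39, s, 29, 39), (3, 39, s, 29, 4), (36, 17, u, 38, 28), (36, 17, u, 38, 32)}.
Joining (Q ⋈ U) and T on E yields {(1, 17, u, 7, 28, 5), (1, 17, u, 7, 32, 5), (19, 39, x, 7, 1, 37), (19, 39, x, 7, 21, 37), (19, 39, x, 7, 25, 37), (19, 39, x, 7, 39, 37), (19, 39, x, 7, 4, 37), (3, 39, d, 25, 1, 30), (3, 39, d, 25, 1, 40), (3, 39, d, 25, 21, 30), (3, 39, d, 25, 21, 40), (3, 39, d, 25, 25, 30), (3, 39, d, 25, 25, 40), (3, 39, d, 25, 39, 30), (3, 39, d, 25, 39, 40), (3, 39, d, 25, 4, 30), (3, 39, d, 25, 4, 40), (3, 39, s, 29, 1, 30), (3, 39, s, 29, 1, 40), (3, 39, s, 29, 21, 30), (3, 39, s, 29, 21, 40), (3, 39, s, 29, 25, 30), (3, 39, s, 29, 25, 40), (3, 39, s, 29, 39, 30), (3, 39, s, 29, 39, 40), (3, 39, s, 29, 4, 30), (3, 39, s, 29, 4, 40)}.
Selection E ≠ 1: {(19, 39, x, 7, 1, 37), (19, 39, x, 7, 21, 37), (19, 39, x, 7, 25, 37), (19, 39, x, 7, 39, 37), (19, 39, x, 7, 4, 37), (3, 39, d, 25, 1, 30), (3, 39, d, 25, 1, 40), (3, 39, d, 25, 21, 30), (3, 39, d, 25, 21, 40), (3, 39, d, 25, 25, 30), (3, 39, d, 25, 25, 40), (3, 39, d, 25, 39, 30), (3, 39, d, 25, 39, 40), (3, 39, d, 25, 4, 30), (3, 39, d, 25, 4, 40), (3, 39, s, 29, 1, 30), (3, 39, s, 29, 1, 40), (3, 39, s, 29, 21, 30), (3, 39, s, 29, 21, 40), (3, 39, s, 29, 25, 30), (3, 39, s, 29, 25, 40), (3, 39, s, 29, 39, 30), (3, 39, s, 29, 39, 40), (3, 39, s, 29, 4, 30), (3, 39, s, 29, 4, 40)}
Projecting to G, C, E (15 duplicate(s) eliminated): {(39, 1, 19), (39, 1, 3), (39, 21, 19), (39, 21, 3), (39, 25, 19), (39, 25, 3), (39, 39, 19), (39, 39, 3), (39, 4, 19), (39, 4, 3)}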